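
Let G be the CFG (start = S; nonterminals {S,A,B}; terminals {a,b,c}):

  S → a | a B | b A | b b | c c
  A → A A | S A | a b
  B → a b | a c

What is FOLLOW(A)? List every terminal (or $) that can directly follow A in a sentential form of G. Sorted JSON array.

Compute FIRST by fixpoint:
iter 1:
  A via A→a b: +{a}
  B via B→a b: +{a}
  S via S→a: +{a}
  S via S→b A: +{b}
  S via S→c c: +{c}
  FIRST[S]={a,b,c}  FIRST[A]={a}  FIRST[B]={a}
iter 2:
  A via A→S A: +{b,c}
  FIRST[S]={a,b,c}  FIRST[A]={a,b,c}  FIRST[B]={a}
iter 3: (no change)
  FIRST[S]={a,b,c}  FIRST[A]={a,b,c}  FIRST[B]={a}

FOLLOW iteration:
initialize: $ ∈ FOLLOW(S)
pass 1:
  A→A A: FOLLOW(A) ⊇ FIRST(A) = {a,b,c}; new: +{a,b,c}
  A→S A: FOLLOW(S) ⊇ FIRST(A) = {a,b,c}; new: +{a,b,c}
  S→a B: FOLLOW(B) ⊇ FOLLOW(S) ⊇ {$,a,b,c}; new: +{$,a,b,c}
  S→b A: FOLLOW(A) ⊇ FOLLOW(S) ⊇ {$,a,b,c}; new: +{$}
  S: {$,a,b,c}  A: {$,a,b,c}  B: {$,a,b,c}
pass 2: — fixpoint
  S: {$,a,b,c}  A: {$,a,b,c}  B: {$,a,b,c}

FOLLOW(A) = ["$", "a", "b", "c"]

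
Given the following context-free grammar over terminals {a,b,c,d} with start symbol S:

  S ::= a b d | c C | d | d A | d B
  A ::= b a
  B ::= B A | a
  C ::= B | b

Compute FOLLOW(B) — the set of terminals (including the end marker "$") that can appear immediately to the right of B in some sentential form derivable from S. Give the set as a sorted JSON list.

FIRST sets, iterate to fixpoint:
[1]
  A via A→b a: +{b}
  B via B→a: +{a}
  C via C→B: +{a}
  C via C→b: +{b}
  S via S→a b d: +{a}
  S via S→c C: +{c}
  S via S→d: +{d}
  FIRST[S]={a,c,d}  FIRST[A]={b}  FIRST[B]={a}  FIRST[C]={a,b}
[2] — fixpoint
  FIRST[S]={a,c,d}  FIRST[A]={b}  FIRST[B]={a}  FIRST[C]={a,b}

FOLLOW sets:
initialize: $ ∈ FOLLOW(S)
[1]
  B→B A: FOLLOW(B) ⊇ FIRST(A) = {b}; new: +{b}
  B→B A: FOLLOW(A) ⊇ FOLLOW(B) ⊇ {b}; new: +{b}
  S→c C: FOLLOW(C) ⊇ FOLLOW(S) ⊇ {$}; new: +{$}
  S→d A: FOLLOW(A) ⊇ FOLLOW(S) ⊇ {$}; new: +{$}
  S→d B: FOLLOW(B) ⊇ FOLLOW(S) ⊇ {$}; new: +{$}
  FOLLOW(S)={$}  FOLLOW(A)={$,b}  FOLLOW(B)={$,b}  FOLLOW(C)={$}
[2] — fixpoint
  FOLLOW(S)={$}  FOLLOW(A)={$,b}  FOLLOW(B)={$,b}  FOLLOW(C)={$}

FOLLOW(B) = ["$", "b"]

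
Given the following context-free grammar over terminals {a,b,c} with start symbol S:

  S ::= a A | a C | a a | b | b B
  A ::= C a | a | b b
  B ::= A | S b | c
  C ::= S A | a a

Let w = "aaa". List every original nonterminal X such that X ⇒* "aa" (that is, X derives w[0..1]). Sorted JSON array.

CNF form of G:
  S -> T0 A | T0 C | T0 T0 | T1 B | b
  A -> C T0 | T1 T1 | a
  B -> C T0 | S T1 | T1 T1 | a | c
  C -> S A | T0 T0
  T0 -> a
  T1 -> b

CYK table (by increasing span) (cells [i..j] with 0 ≤ i ≤ j ≤ 1 only):
  cell(0,0) a: {A,B,T0}  orig:{A,B}
  cell(1,1) a: {A,B,T0}  orig:{A,B}
  cell(0,1) aa: {C,S}

Original NTs in T[0,1] deriving "aa": ["C", "S"]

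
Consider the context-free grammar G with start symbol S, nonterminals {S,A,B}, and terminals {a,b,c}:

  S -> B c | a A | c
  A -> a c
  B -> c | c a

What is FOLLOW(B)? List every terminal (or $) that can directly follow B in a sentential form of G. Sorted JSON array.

Compute FIRST by fixpoint:
iter 1:
  A via A→a c: +{a}
  B via B→c: +{c}
  S via S→B c: +{c}
  S via S→a A: +{a}
  S: {a,c}  A: {a}  B: {c}
iter 2: — fixpoint
  S: {a,c}  A: {a}  B: {c}

FOLLOW sets:
initialize: $ ∈ FOLLOW(S)
iter 1:
  S→B c: FOLLOW(B) ⊇ FIRST(c) = {c}; new: +{c}
  S→a A: FOLLOW(A) ⊇ FOLLOW(S) ⊇ {$}; new: +{$}
  S: {$}  A: {$}  B: {c}
iter 2: (stable)
  S: {$}  A: {$}  B: {c}

FOLLOW(B) = ["c"]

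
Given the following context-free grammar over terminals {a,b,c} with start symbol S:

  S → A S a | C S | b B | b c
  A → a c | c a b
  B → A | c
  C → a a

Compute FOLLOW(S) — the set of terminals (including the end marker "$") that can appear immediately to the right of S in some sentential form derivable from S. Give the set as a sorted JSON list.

Compute FIRST by fixpoint:
pass 1:
  A via A→a c: +{a}
  A via A→c a b: +{c}
  B via B→A: +{a,c}
  C via C→a a: +{a}
  S via S→A S a: +{a,c}
  S via S→b B: +{b}
  FIRST(S)={a,b,c}  FIRST(A)={a,c}  FIRST(B)={a,c}  FIRST(C)={a}
pass 2: (no change)
  FIRST(S)={a,b,c}  FIRST(A)={a,c}  FIRST(B)={a,c}  FIRST(C)={a}

FOLLOW sets:
FOLLOW(S) := {$}
round 1:
  S→A S a: FOLLOW(A) ⊇ FIRST(S) = {a,b,c}; new: +{a,b,c}
  S→A S a: FOLLOW(S) ⊇ FIRST(a) = {a}; new: +{a}
  S→C S: FOLLOW(C) ⊇ FIRST(S) = {a,b,c}; new: +{a,b,c}
  S→b B: FOLLOW(B) ⊇ FOLLOW(S) ⊇ {$,a}; new: +{$,a}
  S: {$,a}  A: {a,b,c}  B: {$,a}  C: {a,b,c}
round 2:
  B→A: FOLLOW(A) ⊇ FOLLOW(B) ⊇ {$,a}; new: +{$}
  S: {$,a}  A: {$,a,b,c}  B: {$,a}  C: {a,b,c}
round 3: — fixpoint
  S: {$,a}  A: {$,a,b,c}  B: {$,a}  C: {a,b,c}

FOLLOW(S) = ["$", "a"]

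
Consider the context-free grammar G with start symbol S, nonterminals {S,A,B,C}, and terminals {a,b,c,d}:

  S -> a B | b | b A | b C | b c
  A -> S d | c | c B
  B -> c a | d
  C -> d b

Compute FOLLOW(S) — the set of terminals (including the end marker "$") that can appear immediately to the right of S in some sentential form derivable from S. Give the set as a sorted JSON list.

Compute FIRST by fixpoint:
pass 1:
  A via A→c: +{c}
  B via B→c a: +{c}
  B via B→d: +{d}
  C via C→d b: +{d}
  S via S→a B: +{a}
  S via S→b: +{b}
  S: {a,b}  A: {c}  B: {c,d}  C: {d}
pass 2:
  A via A→S d: +{a,b}
  S: {a,b}  A: {a,b,c}  B: {c,d}  C: {d}
pass 3: (stable)
  S: {a,b}  A: {a,b,c}  B: {c,d}  C: {d}

FOLLOW sets:
initialize: $ ∈ FOLLOW(S)
pass 1:
  A→S d: FOLLOW(S) ⊇ FIRST(d) = {d}; new: +{d}
  S→a B: FOLLOW(B) ⊇ FOLLOW(S) ⊇ {$,d}; new: +{$,d}
  S→b A: FOLLOW(A) ⊇ FOLLOW(S) ⊇ {$,d}; new: +{$,d}
  S→b C: FOLLOW(C) ⊇ FOLLOW(S) ⊇ {$,d}; new: +{$,d}
  S: {$,d}  A: {$,d}  B: {$,d}  C: {$,d}
pass 2: (stable)
  S: {$,d}  A: {$,d}  B: {$,d}  C: {$,d}

FOLLOW(S) = ["$", "d"]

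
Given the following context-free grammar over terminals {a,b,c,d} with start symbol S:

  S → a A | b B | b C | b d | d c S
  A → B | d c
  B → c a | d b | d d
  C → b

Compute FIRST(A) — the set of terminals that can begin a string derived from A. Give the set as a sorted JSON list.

FIRST iteration:
round 1:
  A via A→d c: +{d}
  B via B→c a: +{c}
  B via B→d b: +{d}
  C via C→b: +{b}
  S via S→a A: +{a}
  S via S→b B: +{b}
  S via S→d c S: +{d}
  FIRST(S)={a,b,d}  FIRST(A)={d}  FIRST(B)={c,d}  FIRST(C)={b}
round 2:
  A via A→B: +{c}
  FIRST(S)={a,b,d}  FIRST(A)={c,d}  FIRST(B)={c,d}  FIRST(C)={b}
round 3: — fixpoint
  FIRST(S)={a,b,d}  FIRST(A)={c,d}  FIRST(B)={c,d}  FIRST(C)={b}

FIRST(A) = ["c", "d"]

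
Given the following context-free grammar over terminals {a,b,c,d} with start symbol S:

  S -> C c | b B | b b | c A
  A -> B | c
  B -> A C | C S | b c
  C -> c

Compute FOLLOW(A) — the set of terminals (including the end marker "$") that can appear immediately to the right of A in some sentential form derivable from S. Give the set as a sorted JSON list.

Compute FIRST by fixpoint:
round 1:
  A via A→c: +{c}
  B via B→A C: +{c}
  B via B→b c: +{b}
  C via C→c: +{c}
  S via S→C c: +{c}
  S via S→b B: +{b}
  S: {b,c}  A: {c}  B: {b,c}  C: {c}
round 2:
  A via A→B: +{b}
  S: {b,c}  A: {b,c}  B: {b,c}  C: {c}
round 3: done
  S: {b,c}  A: {b,c}  B: {b,c}  C: {c}

Compute FOLLOW by fixpoint:
seed FOLLOW(S) with $
[1]
  B→A C: FOLLOW(A) ⊇ FIRST(C) = {c}; new: +{c}
  B→C S: FOLLOW(C) ⊇ FIRST(S) = {b,c}; new: +{b,c}
  S→b B: FOLLOW(B) ⊇ FOLLOW(S) ⊇ {$}; new: +{$}
  S→c A: FOLLOW(A) ⊇ FOLLOW(S) ⊇ {$}; new: +{$}
  FOLLOW(S)={$}  FOLLOW(A)={$,c}  FOLLOW(B)={$}  FOLLOW(C)={b,c}
[2]
  A→B: FOLLOW(B) ⊇ FOLLOW(A) ⊇ {$,c}; new: +{c}
  B→A C: FOLLOW(C) ⊇ FOLLOW(B) ⊇ {$,c}; new: +{$}
  B→C S: FOLLOW(S) ⊇ FOLLOW(B) ⊇ {$,c}; new: +{c}
  FOLLOW(S)={$,c}  FOLLOW(A)={$,c}  FOLLOW(B)={$,c}  FOLLOW(C)={$,b,c}
[3] (stable)
  FOLLOW(S)={$,c}  FOLLOW(A)={$,c}  FOLLOW(B)={$,c}  FOLLOW(C)={$,b,c}

FOLLOW(A) = ["$", "c"]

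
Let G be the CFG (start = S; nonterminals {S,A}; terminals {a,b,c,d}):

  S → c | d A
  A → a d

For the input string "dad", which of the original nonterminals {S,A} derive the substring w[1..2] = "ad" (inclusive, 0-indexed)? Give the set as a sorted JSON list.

Convert to CNF:
  S -> T1 A | c
  A -> T0 T1
  T0 -> a
  T1 -> d

CYK fill (cells [i..j] with 1 ≤ i ≤ j ≤ 2 only):
  [1..1]={T0}  "a"  orig:{}
  [2..2]={T1}  "d"  orig:{}
  [1..2]={A}  "ad"

Original NTs in T[1,2] deriving "ad": ["A"]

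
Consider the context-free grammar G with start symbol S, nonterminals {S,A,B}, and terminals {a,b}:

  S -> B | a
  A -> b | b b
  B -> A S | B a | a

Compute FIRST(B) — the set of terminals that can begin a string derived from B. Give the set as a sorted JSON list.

Compute FIRST by fixpoint:
round 1:
  A via A→b: +{b}
  B via B→A S: +{b}
  B via B→a: +{a}
  S via S→B: +{a,b}
  FIRST[S]={a,b}  FIRST[A]={b}  FIRST[B]={a,b}
round 2: (stable)
  FIRST[S]={a,b}  FIRST[A]={b}  FIRST[B]={a,b}

FIRST(B) = ["a", "b"]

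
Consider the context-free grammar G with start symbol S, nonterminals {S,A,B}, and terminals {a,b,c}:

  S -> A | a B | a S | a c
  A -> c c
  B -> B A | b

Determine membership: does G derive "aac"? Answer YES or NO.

CNF form of G:
  S -> T0 T0 | T1 B | T1 S | T1 T0
  A -> T0 T0
  B -> B A | b
  T0 -> c
  T1 -> a

CYK fill:
  cell(0,0) a: {T1}  orig:{}
  cell(1,1) a: {T1}  orig:{}
  cell(2,2) c: {T0}  orig:{}
  cell(0,1) aa: ∅
  cell(1,2) ac: {S}
  cell(0,2) aac: {S}

S ∈ T[0,2] ⇒ YES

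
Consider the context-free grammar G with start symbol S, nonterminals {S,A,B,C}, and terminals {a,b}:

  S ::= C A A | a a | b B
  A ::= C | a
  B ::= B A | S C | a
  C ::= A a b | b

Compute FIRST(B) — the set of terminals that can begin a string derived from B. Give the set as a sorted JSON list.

Compute FIRST by fixpoint:
round 1:
  A via A→a: +{a}
  B via B→a: +{a}
  C via C→A a b: +{a}
  C via C→b: +{b}
  S via S→C A A: +{a,b}
  FIRST(S)={a,b}  FIRST(A)={a}  FIRST(B)={a}  FIRST(C)={a,b}
round 2:
  A via A→C: +{b}
  B via B→S C: +{b}
  FIRST(S)={a,b}  FIRST(A)={a,b}  FIRST(B)={a,b}  FIRST(C)={a,b}
round 3: — fixpoint
  FIRST(S)={a,b}  FIRST(A)={a,b}  FIRST(B)={a,b}  FIRST(C)={a,b}

FIRST(B) = ["a", "b"]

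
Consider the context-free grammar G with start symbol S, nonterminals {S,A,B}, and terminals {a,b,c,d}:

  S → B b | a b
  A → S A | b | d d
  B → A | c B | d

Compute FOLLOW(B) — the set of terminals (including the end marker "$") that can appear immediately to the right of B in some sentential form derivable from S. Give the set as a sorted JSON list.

Compute FIRST by fixpoint:
round 1:
  A via A→b: +{b}
  A via A→d d: +{d}
  B via B→A: +{b,d}
  B via B→c B: +{c}
  S via S→B b: +{b,c,d}
  S via S→a b: +{a}
  FIRST(S)={a,b,c,d}  FIRST(A)={b,d}  FIRST(B)={b,c,d}
round 2:
  A via A→S A: +{a,c}
  B via B→A: +{a}
  FIRST(S)={a,b,c,d}  FIRST(A)={a,b,c,d}  FIRST(B)={a,b,c,d}
round 3: (no change)
  FIRST(S)={a,b,c,d}  FIRST(A)={a,b,c,d}  FIRST(B)={a,b,c,d}

Compute FOLLOW by fixpoint:
initialize: $ ∈ FOLLOW(S)
iter 1:
  A→S A: FOLLOW(S) ⊇ FIRST(A) = {a,b,c,d}; new: +{a,b,c,d}
  S→B b: FOLLOW(B) ⊇ FIRST(b) = {b}; new: +{b}
  FOLLOW(S)={$,a,b,c,d}  FOLLOW(A)={}  FOLLOW(B)={b}
iter 2:
  B→A: FOLLOW(A) ⊇ FOLLOW(B) ⊇ {b}; new: +{b}
  FOLLOW(S)={$,a,b,c,d}  FOLLOW(A)={b}  FOLLOW(B)={b}
iter 3: done
  FOLLOW(S)={$,a,b,c,d}  FOLLOW(A)={b}  FOLLOW(B)={b}

FOLLOW(B) = ["b"]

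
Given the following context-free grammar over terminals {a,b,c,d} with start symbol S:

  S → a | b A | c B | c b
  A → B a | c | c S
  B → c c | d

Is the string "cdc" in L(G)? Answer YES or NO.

CNF form of G:
  S -> T1 B | T1 T2 | T2 A | a
  A -> B T0 | T1 S | c
  B -> T1 T1 | d
  T0 -> a
  T1 -> c
  T2 -> b

Fill CYK table bottom-up:
  [0..0]={A,T1}  "c"  orig:{A}
  [1..1]={B}  "d"
  [2..2]={A,T1}  "c"  orig:{A}
  [0..1]={S}  "cd"
  [1..2]=∅  "dc"
  [0..2]=∅  "cdc"

S ∉ T[0,2] ⇒ NO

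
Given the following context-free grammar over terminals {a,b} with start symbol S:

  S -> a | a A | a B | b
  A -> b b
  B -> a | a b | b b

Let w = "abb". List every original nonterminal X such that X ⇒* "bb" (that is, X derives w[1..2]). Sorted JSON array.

Convert to CNF:
  S -> T1 A | T1 B | a | b
  A -> T0 T0
  B -> T0 T0 | T1 T0 | a
  T0 -> b
  T1 -> a

CYK table (by increasing span) (cells [i..j] with 1 ≤ i ≤ j ≤ 2 only):
  [1..1]={S,T0}  "b"  orig:{S}
  [2..2]={S,T0}  "b"  orig:{S}
  [1..2]={A,B}  "bb"

Original NTs in T[1,2] deriving "bb": ["A", "B"]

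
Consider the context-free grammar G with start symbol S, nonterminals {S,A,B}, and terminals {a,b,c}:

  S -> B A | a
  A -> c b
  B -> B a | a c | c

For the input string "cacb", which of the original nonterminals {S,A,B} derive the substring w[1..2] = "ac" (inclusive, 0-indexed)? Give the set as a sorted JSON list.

Convert to CNF:
  S -> B A | a
  A -> T0 T1
  B -> B T2 | T2 T0 | c
  T0 -> c
  T1 -> b
  T2 -> a

Fill CYK table bottom-up, restricted to cells inside w[1..2]:
  T[1,1] 'a' = {S,T2}  orig:{S}
  T[2,2] 'c' = {B,T0}  orig:{B}
  T[1,2] 'ac' = {B}

Original NTs in T[1,2] deriving "ac": ["B"]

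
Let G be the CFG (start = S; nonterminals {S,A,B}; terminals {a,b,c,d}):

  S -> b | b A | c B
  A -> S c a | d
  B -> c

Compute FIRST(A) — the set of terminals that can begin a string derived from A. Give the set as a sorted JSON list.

FIRST iteration:
pass 1:
  A via A→d: +{d}
  B via B→c: +{c}
  S via S→b: +{b}
  S via S→c B: +{c}
  FIRST(S)={b,c}  FIRST(A)={d}  FIRST(B)={c}
pass 2:
  A via A→S c a: +{b,c}
  FIRST(S)={b,c}  FIRST(A)={b,c,d}  FIRST(B)={c}
pass 3: — fixpoint
  FIRST(S)={b,c}  FIRST(A)={b,c,d}  FIRST(B)={c}

FIRST(A) = ["b", "c", "d"]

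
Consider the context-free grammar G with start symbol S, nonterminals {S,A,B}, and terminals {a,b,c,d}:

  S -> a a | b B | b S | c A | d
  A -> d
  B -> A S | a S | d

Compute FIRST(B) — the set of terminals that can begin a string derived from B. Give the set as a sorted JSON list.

Compute FIRST by fixpoint:
pass 1:
  A via A→d: +{d}
  B via B→A S: +{d}
  B via B→a S: +{a}
  S via S→a a: +{a}
  S via S→b B: +{b}
  S via S→c A: +{c}
  S via S→d: +{d}
  S: {a,b,c,d}  A: {d}  B: {a,d}
pass 2: (no change)
  S: {a,b,c,d}  A: {d}  B: {a,d}

FIRST(B) = ["a", "d"]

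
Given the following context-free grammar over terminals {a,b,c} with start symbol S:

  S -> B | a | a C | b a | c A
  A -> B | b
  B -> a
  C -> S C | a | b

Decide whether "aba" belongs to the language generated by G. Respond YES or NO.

CNF form of G:
  S -> T0 C | T1 T0 | T2 A | a
  A -> a | b
  B -> a
  C -> S C | a | b
  T0 -> a
  T1 -> b
  T2 -> c

CYK table (by increasing span):
  T[0,0] 'a' = {A,B,C,S,T0}  orig:{A,B,C,S}
  T[1,1] 'b' = {A,C,T1}  orig:{A,C}
  T[2,2] 'a' = {A,B,C,S,T0}  orig:{A,B,C,S}
  T[0,1] 'ab' = {C,S}
  T[1,2] 'ba' = {S}
  T[0,2] 'aba' = {C}

S ∉ T[0,2] ⇒ NO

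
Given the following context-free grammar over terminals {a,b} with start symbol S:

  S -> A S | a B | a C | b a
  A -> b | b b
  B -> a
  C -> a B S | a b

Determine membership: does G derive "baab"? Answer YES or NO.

CNF form of G:
  S -> A S | T0 T1 | T1 B | T1 C
  A -> T0 T0 | b
  B -> a
  C -> T1 T0 | T1 X2
  T0 -> b
  T1 -> a
  X2 -> B S

CYK table (by increasing span):
  [0..0]={A,T0}  "b"  orig:{A}
  [1..1]={B,T1}  "a"  orig:{B}
  [2..2]={B,T1}  "a"  orig:{B}
  [3..3]={A,T0}  "b"  orig:{A}
  [0..1]={S}  "ba"
  [1..2]={S}  "aa"
  [2..3]={C}  "ab"
  [0..2]={S}  "baa"
  [1..3]={S}  "aab"
  [0..3]={S}  "baab"

S ∈ T[0,3] ⇒ YES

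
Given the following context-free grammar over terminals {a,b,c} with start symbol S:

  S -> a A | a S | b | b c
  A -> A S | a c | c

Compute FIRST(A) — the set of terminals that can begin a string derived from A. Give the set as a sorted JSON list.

FIRST sets, iterate to fixpoint:
round 1:
  A via A→a c: +{a}
  A via A→c: +{c}
  S via S→a A: +{a}
  S via S→b: +{b}
  FIRST[S]={a,b}  FIRST[A]={a,c}
round 2: done
  FIRST[S]={a,b}  FIRST[A]={a,c}

FIRST(A) = ["a", "c"]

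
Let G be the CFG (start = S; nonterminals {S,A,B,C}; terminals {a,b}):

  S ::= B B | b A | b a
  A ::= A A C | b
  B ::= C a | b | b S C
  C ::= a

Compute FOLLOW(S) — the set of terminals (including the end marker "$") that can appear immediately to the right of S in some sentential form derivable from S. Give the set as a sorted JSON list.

Compute FIRST by fixpoint:
iter 1:
  A via A→b: +{b}
  B via B→b: +{b}
  C via C→a: +{a}
  S via S→B B: +{b}
  S: {b}  A: {b}  B: {b}  C: {a}
iter 2:
  B via B→C a: +{a}
  S via S→B B: +{a}
  S: {a,b}  A: {b}  B: {a,b}  C: {a}
iter 3: (stable)
  S: {a,b}  A: {b}  B: {a,b}  C: {a}

FOLLOW sets:
initialize: $ ∈ FOLLOW(S)
round 1:
  A→A A C: FOLLOW(A) ⊇ FIRST(A) = {b}; new: +{b}
  A→A A C: FOLLOW(A) ⊇ FIRST(C) = {a}; new: +{a}
  A→A A C: FOLLOW(C) ⊇ FOLLOW(A) ⊇ {a,b}; new: +{a,b}
  B→b S C: FOLLOW(S) ⊇ FIRST(C) = {a}; new: +{a}
  S→B B: FOLLOW(B) ⊇ FIRST(B) = {a,b}; new: +{a,b}
  S→B B: FOLLOW(B) ⊇ FOLLOW(S) ⊇ {$,a}; new: +{$}
  S→b A: FOLLOW(A) ⊇ FOLLOW(S) ⊇ {$,a}; new: +{$}
  FOLLOW(S)={$,a}  FOLLOW(A)={$,a,b}  FOLLOW(B)={$,a,b}  FOLLOW(C)={a,b}
round 2:
  A→A A C: FOLLOW(C) ⊇ FOLLOW(A) ⊇ {$,a,b}; new: +{$}
  FOLLOW(S)={$,a}  FOLLOW(A)={$,a,b}  FOLLOW(B)={$,a,b}  FOLLOW(C)={$,a,b}
round 3: (stable)
  FOLLOW(S)={$,a}  FOLLOW(A)={$,a,b}  FOLLOW(B)={$,a,b}  FOLLOW(C)={$,a,b}

FOLLOW(S) = ["$", "a"]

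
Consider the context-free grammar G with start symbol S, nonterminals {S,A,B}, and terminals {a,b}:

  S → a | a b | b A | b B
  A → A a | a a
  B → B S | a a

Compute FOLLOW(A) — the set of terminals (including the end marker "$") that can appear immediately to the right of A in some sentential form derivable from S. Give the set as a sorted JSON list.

FIRST sets, iterate to fixpoint:
iter 1:
  A via A→a a: +{a}
  B via B→a a: +{a}
  S via S→a: +{a}
  S via S→b A: +{b}
  S: {a,b}  A: {a}  B: {a}
iter 2: (stable)
  S: {a,b}  A: {a}  B: {a}

FOLLOW sets:
seed FOLLOW(S) with $
pass 1:
  A→A a: FOLLOW(A) ⊇ FIRST(a) = {a}; new: +{a}
  B→B S: FOLLOW(B) ⊇ FIRST(S) = {a,b}; new: +{a,b}
  B→B S: FOLLOW(S) ⊇ FOLLOW(B) ⊇ {a,b}; new: +{a,b}
  S→b A: FOLLOW(A) ⊇ FOLLOW(S) ⊇ {$,a,b}; new: +{$,b}
  S→b B: FOLLOW(B) ⊇ FOLLOW(S) ⊇ {$,a,b}; new: +{$}
  FOLLOW[S]={$,a,b}  FOLLOW[A]={$,a,b}  FOLLOW[B]={$,a,b}
pass 2: — fixpoint
  FOLLOW[S]={$,a,b}  FOLLOW[A]={$,a,b}  FOLLOW[B]={$,a,b}

FOLLOW(A) = ["$", "a", "b"]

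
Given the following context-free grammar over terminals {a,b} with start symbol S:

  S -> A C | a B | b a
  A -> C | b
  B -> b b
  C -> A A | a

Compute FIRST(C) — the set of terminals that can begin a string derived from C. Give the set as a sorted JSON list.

Compute FIRST by fixpoint:
iter 1:
  A via A→b: +{b}
  B via B→b b: +{b}
  C via C→A A: +{b}
  C via C→a: +{a}
  S via S→A C: +{b}
  S via S→a B: +{a}
  FIRST[S]={a,b}  FIRST[A]={b}  FIRST[B]={b}  FIRST[C]={a,b}
iter 2:
  A via A→C: +{a}
  FIRST[S]={a,b}  FIRST[A]={a,b}  FIRST[B]={b}  FIRST[C]={a,b}
iter 3: — fixpoint
  FIRST[S]={a,b}  FIRST[A]={a,b}  FIRST[B]={b}  FIRST[C]={a,b}

FIRST(C) = ["a", "b"]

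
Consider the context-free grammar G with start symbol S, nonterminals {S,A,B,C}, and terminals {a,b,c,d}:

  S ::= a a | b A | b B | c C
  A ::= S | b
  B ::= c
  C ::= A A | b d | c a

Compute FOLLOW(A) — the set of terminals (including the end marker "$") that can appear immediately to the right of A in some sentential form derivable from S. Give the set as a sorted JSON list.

Compute FIRST by fixpoint:
iter 1:
  A via A→b: +{b}
  B via B→c: +{c}
  C via C→A A: +{b}
  C via C→c a: +{c}
  S via S→a a: +{a}
  S via S→b A: +{b}
  S via S→c C: +{c}
  FIRST[S]={a,b,c}  FIRST[A]={b}  FIRST[B]={c}  FIRST[C]={b,c}
iter 2:
  A via A→S: +{a,c}
  C via C→A A: +{a}
  FIRST[S]={a,b,c}  FIRST[A]={a,b,c}  FIRST[B]={c}  FIRST[C]={a,b,c}
iter 3: — fixpoint
  FIRST[S]={a,b,c}  FIRST[A]={a,b,c}  FIRST[B]={c}  FIRST[C]={a,b,c}

Compute FOLLOW by fixpoint:
initialize: $ ∈ FOLLOW(S)
pass 1:
  C→A A: FOLLOW(A) ⊇ FIRST(A) = {a,b,c}; new: +{a,b,c}
  S→b A: FOLLOW(A) ⊇ FOLLOW(S) ⊇ {$}; new: +{$}
  S→b B: FOLLOW(B) ⊇ FOLLOW(S) ⊇ {$}; new: +{$}
  S→c C: FOLLOW(C) ⊇ FOLLOW(S) ⊇ {$}; new: +{$}
  FOLLOW[S]={$}  FOLLOW[A]={$,a,b,c}  FOLLOW[B]={$}  FOLLOW[C]={$}
pass 2:
  A→S: FOLLOW(S) ⊇ FOLLOW(A) ⊇ {$,a,b,c}; new: +{a,b,c}
  S→b B: FOLLOW(B) ⊇ FOLLOW(S) ⊇ {$,a,b,c}; new: +{a,b,c}
  S→c C: FOLLOW(C) ⊇ FOLLOW(S) ⊇ {$,a,b,c}; new: +{a,b,c}
  FOLLOW[S]={$,a,b,c}  FOLLOW[A]={$,a,b,c}  FOLLOW[B]={$,a,b,c}  FOLLOW[C]={$,a,b,c}
pass 3: done
  FOLLOW[S]={$,a,b,c}  FOLLOW[A]={$,a,b,c}  FOLLOW[B]={$,a,b,c}  FOLLOW[C]={$,a,b,c}

FOLLOW(A) = ["$", "a", "b", "c"]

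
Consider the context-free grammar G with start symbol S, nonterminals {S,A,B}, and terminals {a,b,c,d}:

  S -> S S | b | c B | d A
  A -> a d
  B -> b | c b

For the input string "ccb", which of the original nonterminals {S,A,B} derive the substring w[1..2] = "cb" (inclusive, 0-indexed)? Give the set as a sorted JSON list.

CNF form of G:
  S -> S S | T1 A | T2 B | b
  A -> T0 T1
  B -> T2 T3 | b
  T0 -> a
  T1 -> d
  T2 -> c
  T3 -> b

Fill CYK table bottom-up (cells [i..j] with 1 ≤ i ≤ j ≤ 2 only):
  cell(1,1) c: {T2}  orig:{}
  cell(2,2) b: {B,S,T3}  orig:{B,S}
  cell(1,2) cb: {B,S}

Original NTs in T[1,2] deriving "cb": ["B", "S"]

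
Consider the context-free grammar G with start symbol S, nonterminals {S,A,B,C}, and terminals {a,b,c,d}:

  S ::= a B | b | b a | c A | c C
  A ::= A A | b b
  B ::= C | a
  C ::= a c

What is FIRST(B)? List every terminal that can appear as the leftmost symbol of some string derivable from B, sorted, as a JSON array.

FIRST sets, iterate to fixpoint:
round 1:
  A via A→b b: +{b}
  B via B→a: +{a}
  C via C→a c: +{a}
  S via S→a B: +{a}
  S via S→b: +{b}
  S via S→c A: +{c}
  FIRST(S)={a,b,c}  FIRST(A)={b}  FIRST(B)={a}  FIRST(C)={a}
round 2: (stable)
  FIRST(S)={a,b,c}  FIRST(A)={b}  FIRST(B)={a}  FIRST(C)={a}

FIRST(B) = ["a"]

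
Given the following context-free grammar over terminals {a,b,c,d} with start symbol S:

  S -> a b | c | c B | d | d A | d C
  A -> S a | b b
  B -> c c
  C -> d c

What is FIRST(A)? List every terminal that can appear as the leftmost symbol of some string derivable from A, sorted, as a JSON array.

FIRST sets, iterate to fixpoint:
iter 1:
  A via A→b b: +{b}
  B via B→c c: +{c}
  C via C→d c: +{d}
  S via S→a b: +{a}
  S via S→c: +{c}
  S via S→d: +{d}
  FIRST(S)={a,c,d}  FIRST(A)={b}  FIRST(B)={c}  FIRST(C)={d}
iter 2:
  A via A→S a: +{a,c,d}
  FIRST(S)={a,c,d}  FIRST(A)={a,b,c,d}  FIRST(B)={c}  FIRST(C)={d}
iter 3: — fixpoint
  FIRST(S)={a,c,d}  FIRST(A)={a,b,c,d}  FIRST(B)={c}  FIRST(C)={d}

FIRST(A) = ["a", "b", "c", "d"]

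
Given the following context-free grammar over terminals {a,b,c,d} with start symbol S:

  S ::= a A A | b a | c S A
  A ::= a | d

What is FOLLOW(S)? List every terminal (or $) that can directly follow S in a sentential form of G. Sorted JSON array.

FIRST iteration:
[1]
  A via A→a: +{a}
  A via A→d: +{d}
  S via S→a A A: +{a}
  S via S→b a: +{b}
  S via S→c S A: +{c}
  S: {a,b,c}  A: {a,d}
[2] — fixpoint
  S: {a,b,c}  A: {a,d}

Compute FOLLOW by fixpoint:
initialize: $ ∈ FOLLOW(S)
round 1:
  S→a A A: FOLLOW(A) ⊇ FIRST(A) = {a,d}; new: +{a,d}
  S→a A A: FOLLOW(A) ⊇ FOLLOW(S) ⊇ {$}; new: +{$}
  S→c S A: FOLLOW(S) ⊇ FIRST(A) = {a,d}; new: +{a,d}
  FOLLOW(S)={$,a,d}  FOLLOW(A)={$,a,d}
round 2: (no change)
  FOLLOW(S)={$,a,d}  FOLLOW(A)={$,a,d}

FOLLOW(S) = ["$", "a", "d"]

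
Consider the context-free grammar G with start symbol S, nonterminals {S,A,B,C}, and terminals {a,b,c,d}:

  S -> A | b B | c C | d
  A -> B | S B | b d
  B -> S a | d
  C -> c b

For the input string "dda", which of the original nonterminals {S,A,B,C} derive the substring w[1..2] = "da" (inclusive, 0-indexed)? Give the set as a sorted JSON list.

CNF form of G:
  S -> S B | S T0 | T1 B | T1 T2 | T3 C | d
  A -> S B | S T0 | T1 T2 | d
  B -> S T0 | d
  C -> T3 T1
  T0 -> a
  T1 -> b
  T2 -> d
  T3 -> c

Fill CYK table bottom-up — only the sub-triangle for w[1..2]:
  [1..1]={A,B,S,T2}  "d"  orig:{A,B,S}
  [2..2]={T0}  "a"  orig:{}
  [1..2]={A,B,S}  "da"

Original NTs in T[1,2] deriving "da": ["A", "B", "S"]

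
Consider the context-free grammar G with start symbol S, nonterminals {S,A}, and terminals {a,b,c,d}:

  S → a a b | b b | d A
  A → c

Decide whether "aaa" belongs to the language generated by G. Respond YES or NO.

CNF form of G:
  S -> T0 X3 | T1 T1 | T2 A
  A -> c
  T0 -> a
  T1 -> b
  T2 -> d
  X3 -> T0 T1

Fill CYK table bottom-up:
  cell(0,0) a: {T0}  orig:{}
  cell(1,1) a: {T0}  orig:{}
  cell(2,2) a: {T0}  orig:{}
  cell(0,1) aa: ∅
  cell(1,2) aa: ∅
  cell(0,2) aaa: ∅

S ∉ T[0,2] ⇒ NO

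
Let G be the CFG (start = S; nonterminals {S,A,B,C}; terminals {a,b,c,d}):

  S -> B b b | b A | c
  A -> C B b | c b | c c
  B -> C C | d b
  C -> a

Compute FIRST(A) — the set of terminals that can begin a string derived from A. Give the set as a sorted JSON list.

Compute FIRST by fixpoint:
round 1:
  A via A→c b: +{c}
  B via B→d b: +{d}
  C via C→a: +{a}
  S via S→B b b: +{d}
  S via S→b A: +{b}
  S via S→c: +{c}
  S: {b,c,d}  A: {c}  B: {d}  C: {a}
round 2:
  A via A→C B b: +{a}
  B via B→C C: +{a}
  S via S→B b b: +{a}
  S: {a,b,c,d}  A: {a,c}  B: {a,d}  C: {a}
round 3: done
  S: {a,b,c,d}  A: {a,c}  B: {a,d}  C: {a}

FIRST(A) = ["a", "c"]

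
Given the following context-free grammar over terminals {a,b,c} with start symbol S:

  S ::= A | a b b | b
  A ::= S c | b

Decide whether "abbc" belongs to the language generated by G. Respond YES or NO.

Convert to CNF:
  S -> S T0 | T1 X3 | b
  A -> S T0 | b
  T0 -> c
  T1 -> a
  T2 -> b
  X3 -> T2 T2

CYK fill:
  T[0,0] 'a' = {T1}  orig:{}
  T[1,1] 'b' = {A,S,T2}  orig:{A,S}
  T[2,2] 'b' = {A,S,T2}  orig:{A,S}
  T[3,3] 'c' = {T0}  orig:{}
  T[0,1] 'ab' = ∅
  T[1,2] 'bb' = {X3}  orig:{}
  T[2,3] 'bc' = {A,S}
  T[0,2] 'abb' = {S}
  T[1,3] 'bbc' = ∅
  T[0,3] 'abbc' = {A,S}

S ∈ T[0,3] ⇒ YES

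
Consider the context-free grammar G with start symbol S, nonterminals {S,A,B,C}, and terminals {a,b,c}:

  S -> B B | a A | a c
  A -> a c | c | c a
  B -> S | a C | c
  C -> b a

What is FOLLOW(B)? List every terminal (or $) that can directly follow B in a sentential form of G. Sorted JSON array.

FIRST iteration:
[1]
  A via A→a c: +{a}
  A via A→c: +{c}
  B via B→a C: +{a}
  B via B→c: +{c}
  C via C→b a: +{b}
  S via S→B B: +{a,c}
  FIRST(S)={a,c}  FIRST(A)={a,c}  FIRST(B)={a,c}  FIRST(C)={b}
[2] — fixpoint
  FIRST(S)={a,c}  FIRST(A)={a,c}  FIRST(B)={a,c}  FIRST(C)={b}

FOLLOW iteration:
FOLLOW(S) := {$}
iter 1:
  S→B B: FOLLOW(B) ⊇ FIRST(B) = {a,c}; new: +{a,c}
  S→B B: FOLLOW(B) ⊇ FOLLOW(S) ⊇ {$}; new: +{$}
  S→a A: FOLLOW(A) ⊇ FOLLOW(S) ⊇ {$}; new: +{$}
  FOLLOW[S]={$}  FOLLOW[A]={$}  FOLLOW[B]={$,a,c}  FOLLOW[C]={}
iter 2:
  B→S: FOLLOW(S) ⊇ FOLLOW(B) ⊇ {$,a,c}; new: +{a,c}
  B→a C: FOLLOW(C) ⊇ FOLLOW(B) ⊇ {$,a,c}; new: +{$,a,c}
  S→a A: FOLLOW(A) ⊇ FOLLOW(S) ⊇ {$,a,c}; new: +{a,c}
  FOLLOW[S]={$,a,c}  FOLLOW[A]={$,a,c}  FOLLOW[B]={$,a,c}  FOLLOW[C]={$,a,c}
iter 3: — fixpoint
  FOLLOW[S]={$,a,c}  FOLLOW[A]={$,a,c}  FOLLOW[B]={$,a,c}  FOLLOW[C]={$,a,c}

FOLLOW(B) = ["$", "a", "c"]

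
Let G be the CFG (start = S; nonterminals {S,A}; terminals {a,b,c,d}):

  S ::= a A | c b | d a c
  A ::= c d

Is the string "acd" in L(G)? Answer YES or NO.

CNF form of G:
  S -> T0 T3 | T1 X4 | T2 A
  A -> T0 T1
  T0 -> c
  T1 -> d
  T2 -> a
  T3 -> b
  X4 -> T2 T0

Fill CYK table bottom-up:
  T[0,0] 'a' = {T2}  orig:{}
  T[1,1] 'c' = {T0}  orig:{}
  T[2,2] 'd' = {T1}  orig:{}
  T[0,1] 'ac' = {X4}  orig:{}
  T[1,2] 'cd' = {A}
  T[0,2] 'acd' = {S}

S ∈ T[0,2] ⇒ YES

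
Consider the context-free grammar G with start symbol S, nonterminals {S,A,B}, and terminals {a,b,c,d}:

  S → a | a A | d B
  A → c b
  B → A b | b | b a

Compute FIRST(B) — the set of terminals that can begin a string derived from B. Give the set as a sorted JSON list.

FIRST iteration:
iter 1:
  A via A→c b: +{c}
  B via B→A b: +{c}
  B via B→b: +{b}
  S via S→a: +{a}
  S via S→d B: +{d}
  S: {a,d}  A: {c}  B: {b,c}
iter 2: done
  S: {a,d}  A: {c}  B: {b,c}

FIRST(B) = ["b", "c"]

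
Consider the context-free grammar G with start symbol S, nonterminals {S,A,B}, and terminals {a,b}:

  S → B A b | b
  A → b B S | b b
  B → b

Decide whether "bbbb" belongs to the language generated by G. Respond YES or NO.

Convert to CNF:
  S -> B X2 | b
  A -> T0 T0 | T0 X1
  B -> b
  T0 -> b
  X1 -> B S
  X2 -> A T0

Fill CYK table bottom-up:
  T[0,0] 'b' = {B,S,T0}  orig:{B,S}
  T[1,1] 'b' = {B,S,T0}  orig:{B,S}
  T[2,2] 'b' = {B,S,T0}  orig:{B,S}
  T[3,3] 'b' = {B,S,T0}  orig:{B,S}
  T[0,1] 'bb' = {A,X1}  orig:{A}
  T[1,2] 'bb' = {A,X1}  orig:{A}
  T[2,3] 'bb' = {A,X1}  orig:{A}
  T[0,2] 'bbb' = {A,X2}  orig:{A}
  T[1,3] 'bbb' = {A,X2}  orig:{A}
  T[0,3] 'bbbb' = {S,X2}  orig:{S}

S ∈ T[0,3] ⇒ YES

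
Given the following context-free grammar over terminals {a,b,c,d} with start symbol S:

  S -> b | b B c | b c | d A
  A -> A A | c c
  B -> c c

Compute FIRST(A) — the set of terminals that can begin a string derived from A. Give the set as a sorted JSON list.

FIRST sets, iterate to fixpoint:
iter 1:
  A via A→c c: +{c}
  B via B→c c: +{c}
  S via S→b: +{b}
  S via S→d A: +{d}
  S: {b,d}  A: {c}  B: {c}
iter 2: (stable)
  S: {b,d}  A: {c}  B: {c}

FIRST(A) = ["c"]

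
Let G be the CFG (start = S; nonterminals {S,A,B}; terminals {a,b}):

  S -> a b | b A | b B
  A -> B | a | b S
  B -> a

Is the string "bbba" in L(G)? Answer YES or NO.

CNF form of G:
  S -> T0 A | T0 B | T1 T0
  A -> T0 S | a
  B -> a
  T0 -> b
  T1 -> a

CYK table (by increasing span):
  cell(0,0) b: {T0}  orig:{}
  cell(1,1) b: {T0}  orig:{}
  cell(2,2) b: {T0}  orig:{}
  cell(3,3) a: {A,B,T1}  orig:{A,B}
  cell(0,1) bb: ∅
  cell(1,2) bb: ∅
  cell(2,3) ba: {S}
  cell(0,2) bbb: ∅
  cell(1,3) bba: {A}
  cell(0,3) bbba: {S}

S ∈ T[0,3] ⇒ YES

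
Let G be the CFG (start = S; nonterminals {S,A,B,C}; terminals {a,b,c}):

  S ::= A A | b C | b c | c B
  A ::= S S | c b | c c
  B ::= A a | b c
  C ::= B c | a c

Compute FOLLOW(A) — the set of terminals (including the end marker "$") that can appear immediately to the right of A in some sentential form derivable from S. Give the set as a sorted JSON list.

FIRST iteration:
iter 1:
  A via A→c b: +{c}
  B via B→A a: +{c}
  B via B→b c: +{b}
  C via C→B c: +{b,c}
  C via C→a c: +{a}
  S via S→A A: +{c}
  S via S→b C: +{b}
  FIRST(S)={b,c}  FIRST(A)={c}  FIRST(B)={b,c}  FIRST(C)={a,b,c}
iter 2:
  A via A→S S: +{b}
  FIRST(S)={b,c}  FIRST(A)={b,c}  FIRST(B)={b,c}  FIRST(C)={a,b,c}
iter 3: (stable)
  FIRST(S)={b,c}  FIRST(A)={b,c}  FIRST(B)={b,c}  FIRST(C)={a,b,c}

Compute FOLLOW by fixpoint:
initialize: $ ∈ FOLLOW(S)
round 1:
  A→S S: FOLLOW(S) ⊇ FIRST(S) = {b,c}; new: +{b,c}
  B→A a: FOLLOW(A) ⊇ FIRST(a) = {a}; new: +{a}
  C→B c: FOLLOW(B) ⊇ FIRST(c) = {c}; new: +{c}
  S→A A: FOLLOW(A) ⊇ FIRST(A) = {b,c}; new: +{b,c}
  S→A A: FOLLOW(A) ⊇ FOLLOW(S) ⊇ {$,b,c}; new: +{$}
  S→b C: FOLLOW(C) ⊇ FOLLOW(S) ⊇ {$,b,c}; new: +{$,b,c}
  S→c B: FOLLOW(B) ⊇ FOLLOW(S) ⊇ {$,b,c}; new: +{$,b}
  FOLLOW(S)={$,b,c}  FOLLOW(A)={$,a,b,c}  FOLLOW(B)={$,b,c}  FOLLOW(C)={$,b,c}
round 2:
  A→S S: FOLLOW(S) ⊇ FOLLOW(A) ⊇ {$,a,b,c}; new: +{a}
  S→b C: FOLLOW(C) ⊇ FOLLOW(S) ⊇ {$,a,b,c}; new: +{a}
  S→c B: FOLLOW(B) ⊇ FOLLOW(S) ⊇ {$,a,b,c}; new: +{a}
  FOLLOW(S)={$,a,b,c}  FOLLOW(A)={$,a,b,c}  FOLLOW(B)={$,a,b,c}  FOLLOW(C)={$,a,b,c}
round 3: — fixpoint
  FOLLOW(S)={$,a,b,c}  FOLLOW(A)={$,a,b,c}  FOLLOW(B)={$,a,b,c}  FOLLOW(C)={$,a,b,c}

FOLLOW(A) = ["$", "a", "b", "c"]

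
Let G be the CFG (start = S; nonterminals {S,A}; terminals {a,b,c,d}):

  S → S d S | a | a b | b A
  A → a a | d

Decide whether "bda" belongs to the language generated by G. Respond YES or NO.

Convert to CNF:
  S -> S X3 | T0 T2 | T2 A | a
  A -> T0 T0 | d
  T0 -> a
  T1 -> d
  T2 -> b
  X3 -> T1 S

Fill CYK table bottom-up:
  T[0,0] 'b' = {T2}  orig:{}
  T[1,1] 'd' = {A,T1}  orig:{A}
  T[2,2] 'a' = {S,T0}  orig:{S}
  T[0,1] 'bd' = {S}
  T[1,2] 'da' = {X3}  orig:{}
  T[0,2] 'bda' = ∅

S ∉ T[0,2] ⇒ NO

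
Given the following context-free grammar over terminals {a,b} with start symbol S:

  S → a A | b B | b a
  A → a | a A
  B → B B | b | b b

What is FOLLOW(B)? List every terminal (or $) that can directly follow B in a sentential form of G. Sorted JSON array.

FIRST sets, iterate to fixpoint:
round 1:
  A via A→a: +{a}
  B via B→b: +{b}
  S via S→a A: +{a}
  S via S→b B: +{b}
  S: {a,b}  A: {a}  B: {b}
round 2: (stable)
  S: {a,b}  A: {a}  B: {b}

FOLLOW iteration:
FOLLOW(S) := {$}
[1]
  B→B B: FOLLOW(B) ⊇ FIRST(B) = {b}; new: +{b}
  S→a A: FOLLOW(A) ⊇ FOLLOW(S) ⊇ {$}; new: +{$}
  S→b B: FOLLOW(B) ⊇ FOLLOW(S) ⊇ {$}; new: +{$}
  FOLLOW[S]={$}  FOLLOW[A]={$}  FOLLOW[B]={$,b}
[2] done
  FOLLOW[S]={$}  FOLLOW[A]={$}  FOLLOW[B]={$,b}

FOLLOW(B) = ["$", "b"]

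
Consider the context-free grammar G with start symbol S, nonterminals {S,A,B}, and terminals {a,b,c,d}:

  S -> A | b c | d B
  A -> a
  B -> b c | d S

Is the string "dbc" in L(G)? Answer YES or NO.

Convert to CNF:
  S -> T0 T1 | T2 B | a
  A -> a
  B -> T0 T1 | T2 S
  T0 -> b
  T1 -> c
  T2 -> d

Fill CYK table bottom-up:
  [0..0]={T2}  "d"  orig:{}
  [1..1]={T0}  "b"  orig:{}
  [2..2]={T1}  "c"  orig:{}
  [0..1]=∅  "db"
  [1..2]={B,S}  "bc"
  [0..2]={B,S}  "dbc"

S ∈ T[0,2] ⇒ YES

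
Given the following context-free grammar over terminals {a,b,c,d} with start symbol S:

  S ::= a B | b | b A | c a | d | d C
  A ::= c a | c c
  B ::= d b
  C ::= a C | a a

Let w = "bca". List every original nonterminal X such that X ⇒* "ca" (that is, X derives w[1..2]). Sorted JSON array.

CNF form of G:
  S -> T0 T1 | T1 B | T2 C | T3 A | b | d
  A -> T0 T0 | T0 T1
  B -> T2 T3
  C -> T1 C | T1 T1
  T0 -> c
  T1 -> a
  T2 -> d
  T3 -> b

CYK table (by increasing span), restricted to cells inside w[1..2]:
  T[1,1] 'c' = {T0}  orig:{}
  T[2,2] 'a' = {T1}  orig:{}
  T[1,2] 'ca' = {A,S}

Original NTs in T[1,2] deriving "ca": ["A", "S"]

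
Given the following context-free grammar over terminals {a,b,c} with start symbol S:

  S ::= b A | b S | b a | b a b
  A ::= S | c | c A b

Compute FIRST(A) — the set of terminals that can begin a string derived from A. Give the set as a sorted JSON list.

Compute FIRST by fixpoint:
iter 1:
  A via A→c: +{c}
  S via S→b A: +{b}
  FIRST(S)={b}  FIRST(A)={c}
iter 2:
  A via A→S: +{b}
  FIRST(S)={b}  FIRST(A)={b,c}
iter 3: done
  FIRST(S)={b}  FIRST(A)={b,c}

FIRST(A) = ["b", "c"]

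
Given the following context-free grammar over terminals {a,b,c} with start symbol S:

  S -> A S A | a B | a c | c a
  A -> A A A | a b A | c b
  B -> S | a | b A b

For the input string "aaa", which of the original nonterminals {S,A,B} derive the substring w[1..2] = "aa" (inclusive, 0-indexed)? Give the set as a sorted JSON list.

Convert to CNF:
  S -> A X7 | T0 B | T0 T2 | T2 T0
  A -> A X3 | T0 X4 | T2 T1
  B -> A X5 | T0 B | T0 T2 | T1 X6 | T2 T0 | a
  T0 -> a
  T1 -> b
  T2 -> c
  X3 -> A A
  X4 -> T1 A
  X5 -> S A
  X6 -> A T1
  X7 -> S A

CYK table (by increasing span) — only the sub-triangle for w[1..2]:
  cell(1,1) a: {B,T0}  orig:{B}
  cell(2,2) a: {B,T0}  orig:{B}
  cell(1,2) aa: {B,S}

Original NTs in T[1,2] deriving "aa": ["B", "S"]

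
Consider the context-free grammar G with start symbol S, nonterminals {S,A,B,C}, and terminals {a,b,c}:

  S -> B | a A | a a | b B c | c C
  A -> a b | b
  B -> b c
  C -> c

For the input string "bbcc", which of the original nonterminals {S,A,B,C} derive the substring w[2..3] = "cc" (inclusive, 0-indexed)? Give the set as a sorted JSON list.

Convert to CNF:
  S -> T0 A | T0 T0 | T1 T2 | T1 X3 | T2 C
  A -> T0 T1 | b
  B -> T1 T2
  C -> c
  T0 -> a
  T1 -> b
  T2 -> c
  X3 -> B T2

CYK fill, restricted to cells inside w[2..3]:
  cell(2,2) c: {C,T2}  orig:{C}
  cell(3,3) c: {C,T2}  orig:{C}
  cell(2,3) cc: {S}

Original NTs in T[2,3] deriving "cc": ["S"]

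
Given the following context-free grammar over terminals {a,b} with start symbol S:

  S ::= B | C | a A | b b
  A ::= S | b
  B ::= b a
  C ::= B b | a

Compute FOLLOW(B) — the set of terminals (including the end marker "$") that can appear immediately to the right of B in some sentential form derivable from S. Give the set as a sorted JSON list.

FIRST iteration:
pass 1:
  A via A→b: +{b}
  B via B→b a: +{b}
  C via C→B b: +{b}
  C via C→a: +{a}
  S via S→B: +{b}
  S via S→C: +{a}
  FIRST[S]={a,b}  FIRST[A]={b}  FIRST[B]={b}  FIRST[C]={a,b}
pass 2:
  A via A→S: +{a}
  FIRST[S]={a,b}  FIRST[A]={a,b}  FIRST[B]={b}  FIRST[C]={a,b}
pass 3: (stable)
  FIRST[S]={a,b}  FIRST[A]={a,b}  FIRST[B]={b}  FIRST[C]={a,b}

Compute FOLLOW by fixpoint:
initialize: $ ∈ FOLLOW(S)
pass 1:
  C→B b: FOLLOW(B) ⊇ FIRST(b) = {b}; new: +{b}
  S→B: FOLLOW(B) ⊇ FOLLOW(S) ⊇ {$}; new: +{$}
  S→C: FOLLOW(C) ⊇ FOLLOW(S) ⊇ {$}; new: +{$}
  S→a A: FOLLOW(A) ⊇ FOLLOW(S) ⊇ {$}; new: +{$}
  FOLLOW[S]={$}  FOLLOW[A]={$}  FOLLOW[B]={$,b}  FOLLOW[C]={$}
pass 2: — fixpoint
  FOLLOW[S]={$}  FOLLOW[A]={$}  FOLLOW[B]={$,b}  FOLLOW[C]={$}

FOLLOW(B) = ["$", "b"]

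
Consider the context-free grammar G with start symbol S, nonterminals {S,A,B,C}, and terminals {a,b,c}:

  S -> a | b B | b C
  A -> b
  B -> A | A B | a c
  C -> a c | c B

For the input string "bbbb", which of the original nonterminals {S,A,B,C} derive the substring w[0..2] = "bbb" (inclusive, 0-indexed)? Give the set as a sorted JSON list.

Convert to CNF:
  S -> T2 B | T2 C | a
  A -> b
  B -> A B | T0 T1 | b
  C -> T0 T1 | T1 B
  T0 -> a
  T1 -> c
  T2 -> b

CYK fill, restricted to cells inside w[0..2]:
  [0..0]={A,B,T2}  "b"  orig:{A,B}
  [1..1]={A,B,T2}  "b"  orig:{A,B}
  [2..2]={A,B,T2}  "b"  orig:{A,B}
  [0..1]={B,S}  "bb"
  [1..2]={B,S}  "bb"
  [0..2]={B,S}  "bbb"

Original NTs in T[0,2] deriving "bbb": ["B", "S"]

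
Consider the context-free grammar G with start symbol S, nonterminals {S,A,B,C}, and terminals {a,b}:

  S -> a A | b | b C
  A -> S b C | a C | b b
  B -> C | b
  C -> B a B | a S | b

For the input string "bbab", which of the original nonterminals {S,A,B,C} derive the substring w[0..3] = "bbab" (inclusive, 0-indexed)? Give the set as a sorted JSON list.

CNF form of G:
  S -> T0 C | T1 A | b
  A -> S X2 | T0 T0 | T1 C
  B -> B X3 | T1 S | b
  C -> B X4 | T1 S | b
  T0 -> b
  T1 -> a
  X2 -> T0 C
  X3 -> T1 B
  X4 -> T1 B

CYK table (by increasing span) — only the sub-triangle for w[0..3]:
  T[0,0] 'b' = {B,C,S,T0}  orig:{B,C,S}
  T[1,1] 'b' = {B,C,S,T0}  orig:{B,C,S}
  T[2,2] 'a' = {T1}  orig:{}
  T[3,3] 'b' = {B,C,S,T0}  orig:{B,C,S}
  T[0,1] 'bb' = {A,S,X2}  orig:{A,S}
  T[1,2] 'ba' = ∅
  T[2,3] 'ab' = {A,B,C,X3,X4}  orig:{A,B,C}
  T[0,2] 'bba' = ∅
  T[1,3] 'bab' = {B,C,S,X2}  orig:{B,C,S}
  T[0,3] 'bbab' = {A,S,X2}  orig:{A,S}

Original NTs in T[0,3] deriving "bbab": ["A", "S"]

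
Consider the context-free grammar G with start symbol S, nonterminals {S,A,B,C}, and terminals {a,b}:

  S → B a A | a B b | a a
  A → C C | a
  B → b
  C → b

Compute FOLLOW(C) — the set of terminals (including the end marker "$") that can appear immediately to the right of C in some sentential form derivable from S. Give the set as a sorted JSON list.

Compute FIRST by fixpoint:
iter 1:
  A via A→a: +{a}
  B via B→b: +{b}
  C via C→b: +{b}
  S via S→B a A: +{b}
  S via S→a B b: +{a}
  S: {a,b}  A: {a}  B: {b}  C: {b}
iter 2:
  A via A→C C: +{b}
  S: {a,b}  A: {a,b}  B: {b}  C: {b}
iter 3: (stable)
  S: {a,b}  A: {a,b}  B: {b}  C: {b}

FOLLOW iteration:
seed FOLLOW(S) with $
pass 1:
  A→C C: FOLLOW(C) ⊇ FIRST(C) = {b}; new: +{b}
  S→B a A: FOLLOW(B) ⊇ FIRST(a) = {a}; new: +{a}
  S→B a A: FOLLOW(A) ⊇ FOLLOW(S) ⊇ {$}; new: +{$}
  S→a B b: FOLLOW(B) ⊇ FIRST(b) = {b}; new: +{b}
  FOLLOW[S]={$}  FOLLOW[A]={$}  FOLLOW[B]={a,b}  FOLLOW[C]={b}
pass 2:
  A→C C: FOLLOW(C) ⊇ FOLLOW(A) ⊇ {$}; new: +{$}
  FOLLOW[S]={$}  FOLLOW[A]={$}  FOLLOW[B]={a,b}  FOLLOW[C]={$,b}
pass 3: (no change)
  FOLLOW[S]={$}  FOLLOW[A]={$}  FOLLOW[B]={a,b}  FOLLOW[C]={$,b}

FOLLOW(C) = ["$", "b"]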